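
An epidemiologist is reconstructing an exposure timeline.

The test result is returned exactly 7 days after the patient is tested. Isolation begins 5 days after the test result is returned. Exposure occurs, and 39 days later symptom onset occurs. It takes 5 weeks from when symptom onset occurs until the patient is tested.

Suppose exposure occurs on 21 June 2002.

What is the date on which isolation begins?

15 September 2002

Exposure occurs: Jun 21, 2002.
Symptom onset occurs: Jun 21, 2002 + 39 days = Jul 30, 2002.
The patient is tested: Jul 30, 2002 + 5 weeks = Sep 3, 2002.
The test result is returned: Sep 3, 2002 + 7 days = Sep 10, 2002.
Isolation begins: Sep 10, 2002 + 5 days = Sep 15, 2002.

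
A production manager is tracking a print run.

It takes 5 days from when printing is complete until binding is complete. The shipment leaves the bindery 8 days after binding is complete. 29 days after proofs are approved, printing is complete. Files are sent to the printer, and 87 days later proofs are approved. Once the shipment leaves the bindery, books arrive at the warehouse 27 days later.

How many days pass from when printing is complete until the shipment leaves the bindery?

Causal path: printing is complete → binding is complete → the shipment leaves the bindery.
Total delay along the path: 5 + 8 = 13 days.

13 days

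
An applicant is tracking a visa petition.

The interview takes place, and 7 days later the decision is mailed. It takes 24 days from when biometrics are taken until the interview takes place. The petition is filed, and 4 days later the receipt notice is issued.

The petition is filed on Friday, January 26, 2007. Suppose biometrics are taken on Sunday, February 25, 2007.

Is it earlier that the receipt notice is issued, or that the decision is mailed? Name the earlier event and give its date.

The petition is filed: Jan 26, 2007.
The receipt notice is issued: Jan 26, 2007 + 4 days = Jan 30, 2007.
Biometrics are taken: Feb 25, 2007.
The interview takes place: Feb 25, 2007 + 24 days = Mar 21, 2007.
The decision is mailed: Mar 21, 2007 + 7 days = Mar 28, 2007.
Comparing: the receipt notice is issued on Jan 30, 2007 vs the decision is mailed on Mar 28, 2007. Earlier: the receipt notice is issued.

The receipt notice is issued — Tuesday, January 30, 2007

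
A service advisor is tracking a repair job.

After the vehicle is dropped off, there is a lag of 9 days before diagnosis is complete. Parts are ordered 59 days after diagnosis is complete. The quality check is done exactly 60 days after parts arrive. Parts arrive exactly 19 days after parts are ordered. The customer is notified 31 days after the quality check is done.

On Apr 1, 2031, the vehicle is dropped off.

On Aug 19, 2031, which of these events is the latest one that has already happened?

Parts arrive

The vehicle is dropped off: Apr 1, 2031.
Diagnosis is complete: Apr 1, 2031 + 9 days = Apr 10, 2031.
Parts are ordered: Apr 10, 2031 + 59 days = Jun 8, 2031.
Parts arrive: Jun 8, 2031 + 19 days = Jun 27, 2031.
The quality check is done: Jun 27, 2031 + 60 days = Aug 26, 2031.
The customer is notified: Aug 26, 2031 + 31 days = Sep 26, 2031.
Aug 19, 2031 falls between when parts arrive (Jun 27, 2031) and when the quality check is done (Aug 26, 2031).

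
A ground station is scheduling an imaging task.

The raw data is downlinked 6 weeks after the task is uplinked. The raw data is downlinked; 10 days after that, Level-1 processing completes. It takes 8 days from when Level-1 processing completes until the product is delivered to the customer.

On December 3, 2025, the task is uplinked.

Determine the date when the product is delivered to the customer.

The task is uplinked: Dec 3, 2025.
The raw data is downlinked: Dec 3, 2025 + 6 weeks = Jan 14, 2026.
Level-1 processing completes: Jan 14, 2026 + 10 days = Jan 24, 2026.
The product is delivered to the customer: Jan 24, 2026 + 8 days = Feb 1, 2026.

February 1, 2026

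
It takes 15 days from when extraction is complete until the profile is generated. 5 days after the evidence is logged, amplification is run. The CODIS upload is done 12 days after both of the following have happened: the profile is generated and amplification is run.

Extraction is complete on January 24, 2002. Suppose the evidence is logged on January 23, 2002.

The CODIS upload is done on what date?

February 20, 2002

Extraction is complete: Jan 24, 2002.
The profile is generated: Jan 24, 2002 + 15 days = Feb 8, 2002.
The evidence is logged: Jan 23, 2002.
Amplification is run: Jan 23, 2002 + 5 days = Jan 28, 2002.
Both prerequisites met — the profile is generated (Feb 8, 2002), amplification is run (Jan 28, 2002); the later is Feb 8, 2002.
The CODIS upload is done: Feb 8, 2002 + 12 days = Feb 20, 2002.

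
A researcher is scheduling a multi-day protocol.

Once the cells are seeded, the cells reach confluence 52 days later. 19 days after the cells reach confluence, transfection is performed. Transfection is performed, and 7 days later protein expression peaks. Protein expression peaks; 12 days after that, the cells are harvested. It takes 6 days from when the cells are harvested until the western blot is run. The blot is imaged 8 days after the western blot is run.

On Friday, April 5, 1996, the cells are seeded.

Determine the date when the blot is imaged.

The cells are seeded: Apr 5, 1996.
The cells reach confluence: Apr 5, 1996 + 52 days = May 27, 1996.
Transfection is performed: May 27, 1996 + 19 days = Jun 15, 1996.
Protein expression peaks: Jun 15, 1996 + 7 days = Jun 22, 1996.
The cells are harvested: Jun 22, 1996 + 12 days = Jul 4, 1996.
The western blot is run: Jul 4, 1996 + 6 days = Jul 10, 1996.
The blot is imaged: Jul 10, 1996 + 8 days = Jul 18, 1996.

Thursday, July 18, 1996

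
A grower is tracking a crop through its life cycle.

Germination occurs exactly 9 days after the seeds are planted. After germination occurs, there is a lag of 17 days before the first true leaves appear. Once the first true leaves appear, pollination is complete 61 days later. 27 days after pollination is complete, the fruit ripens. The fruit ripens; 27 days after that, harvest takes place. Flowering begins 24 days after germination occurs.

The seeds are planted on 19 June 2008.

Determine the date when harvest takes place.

7 November 2008

The seeds are planted: Jun 19, 2008.
Germination occurs: Jun 19, 2008 + 9 days = Jun 28, 2008.
The first true leaves appear: Jun 28, 2008 + 17 days = Jul 15, 2008.
Pollination is complete: Jul 15, 2008 + 61 days = Sep 14, 2008.
The fruit ripens: Sep 14, 2008 + 27 days = Oct 11, 2008.
Harvest takes place: Oct 11, 2008 + 27 days = Nov 7, 2008.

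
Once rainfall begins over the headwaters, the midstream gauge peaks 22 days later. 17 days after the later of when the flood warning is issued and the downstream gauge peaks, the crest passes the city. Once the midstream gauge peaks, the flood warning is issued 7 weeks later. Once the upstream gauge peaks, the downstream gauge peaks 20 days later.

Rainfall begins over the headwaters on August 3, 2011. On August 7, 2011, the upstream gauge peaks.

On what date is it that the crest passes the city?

October 30, 2011

Rainfall begins over the headwaters: Aug 3, 2011.
The midstream gauge peaks: Aug 3, 2011 + 22 days = Aug 25, 2011.
The flood warning is issued: Aug 25, 2011 + 7 weeks = Oct 13, 2011.
The upstream gauge peaks: Aug 7, 2011.
The downstream gauge peaks: Aug 7, 2011 + 20 days = Aug 27, 2011.
Both prerequisites met — the flood warning is issued (Oct 13, 2011), the downstream gauge peaks (Aug 27, 2011); the later is Oct 13, 2011.
The crest passes the city: Oct 13, 2011 + 17 days = Oct 30, 2011.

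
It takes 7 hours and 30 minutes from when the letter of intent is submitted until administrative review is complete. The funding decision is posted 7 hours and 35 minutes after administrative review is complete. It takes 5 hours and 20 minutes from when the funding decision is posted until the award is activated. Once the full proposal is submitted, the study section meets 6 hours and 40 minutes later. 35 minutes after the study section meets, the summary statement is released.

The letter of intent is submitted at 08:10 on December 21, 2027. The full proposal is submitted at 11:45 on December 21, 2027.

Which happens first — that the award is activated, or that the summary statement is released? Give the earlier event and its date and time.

The summary statement is released — 19:00 on December 21, 2027

The letter of intent is submitted: 08:10 Dec 21, 2027.
Administrative review is complete: 08:10 Dec 21, 2027 + 7h30m = 15:40 Dec 21, 2027.
The funding decision is posted: 15:40 Dec 21, 2027 + 7h35m = 23:15 Dec 21, 2027.
The award is activated: 23:15 Dec 21, 2027 + 5h20m = 04:35 Dec 22, 2027.
The full proposal is submitted: 11:45 Dec 21, 2027.
The study section meets: 11:45 Dec 21, 2027 + 6h40m = 18:25 Dec 21, 2027.
The summary statement is released: 18:25 Dec 21, 2027 + 35m = 19:00 Dec 21, 2027.
Comparing: the award is activated at 04:35 Dec 22, 2027 vs the summary statement is released at 19:00 Dec 21, 2027. Earlier: the summary statement is released.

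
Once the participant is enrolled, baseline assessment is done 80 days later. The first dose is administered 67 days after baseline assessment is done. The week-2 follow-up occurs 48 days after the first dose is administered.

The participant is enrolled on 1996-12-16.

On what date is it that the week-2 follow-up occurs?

The participant is enrolled: Dec 16, 1996.
Baseline assessment is done: Dec 16, 1996 + 80 days = Mar 6, 1997.
The first dose is administered: Mar 6, 1997 + 67 days = May 12, 1997.
The week-2 follow-up occurs: May 12, 1997 + 48 days = Jun 29, 1997.

1997-06-29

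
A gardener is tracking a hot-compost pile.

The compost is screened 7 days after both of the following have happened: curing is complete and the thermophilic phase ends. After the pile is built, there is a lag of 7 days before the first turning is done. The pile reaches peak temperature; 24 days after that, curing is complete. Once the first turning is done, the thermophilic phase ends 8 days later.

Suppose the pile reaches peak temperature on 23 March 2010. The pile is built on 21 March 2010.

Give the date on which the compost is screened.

23 April 2010

The pile reaches peak temperature: Mar 23, 2010.
Curing is complete: Mar 23, 2010 + 24 days = Apr 16, 2010.
The pile is built: Mar 21, 2010.
The first turning is done: Mar 21, 2010 + 7 days = Mar 28, 2010.
The thermophilic phase ends: Mar 28, 2010 + 8 days = Apr 5, 2010.
Both prerequisites met — curing is complete (Apr 16, 2010), the thermophilic phase ends (Apr 5, 2010); the later is Apr 16, 2010.
The compost is screened: Apr 16, 2010 + 7 days = Apr 23, 2010.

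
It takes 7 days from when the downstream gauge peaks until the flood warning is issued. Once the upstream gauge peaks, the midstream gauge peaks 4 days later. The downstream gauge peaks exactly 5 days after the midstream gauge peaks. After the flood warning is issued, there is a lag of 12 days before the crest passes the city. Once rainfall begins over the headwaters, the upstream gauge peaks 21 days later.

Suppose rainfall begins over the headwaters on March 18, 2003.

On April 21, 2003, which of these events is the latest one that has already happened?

Rainfall begins over the headwaters: Mar 18, 2003.
The upstream gauge peaks: Mar 18, 2003 + 21 days = Apr 8, 2003.
The midstream gauge peaks: Apr 8, 2003 + 4 days = Apr 12, 2003.
The downstream gauge peaks: Apr 12, 2003 + 5 days = Apr 17, 2003.
The flood warning is issued: Apr 17, 2003 + 7 days = Apr 24, 2003.
The crest passes the city: Apr 24, 2003 + 12 days = May 6, 2003.
Apr 21, 2003 falls between when the downstream gauge peaks (Apr 17, 2003) and when the flood warning is issued (Apr 24, 2003).

The downstream gauge peaks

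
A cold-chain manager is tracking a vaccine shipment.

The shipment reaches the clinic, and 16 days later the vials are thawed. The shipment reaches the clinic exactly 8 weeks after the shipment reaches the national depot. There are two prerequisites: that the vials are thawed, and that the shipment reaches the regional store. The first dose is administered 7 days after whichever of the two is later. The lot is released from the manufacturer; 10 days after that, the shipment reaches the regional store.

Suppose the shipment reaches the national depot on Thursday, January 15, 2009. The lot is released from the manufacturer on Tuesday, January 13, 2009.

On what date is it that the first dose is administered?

Saturday, April 4, 2009

The shipment reaches the national depot: Jan 15, 2009.
The shipment reaches the clinic: Jan 15, 2009 + 8 weeks = Mar 12, 2009.
The vials are thawed: Mar 12, 2009 + 16 days = Mar 28, 2009.
The lot is released from the manufacturer: Jan 13, 2009.
The shipment reaches the regional store: Jan 13, 2009 + 10 days = Jan 23, 2009.
Both prerequisites met — the vials are thawed (Mar 28, 2009), the shipment reaches the regional store (Jan 23, 2009); the later is Mar 28, 2009.
The first dose is administered: Mar 28, 2009 + 7 days = Apr 4, 2009.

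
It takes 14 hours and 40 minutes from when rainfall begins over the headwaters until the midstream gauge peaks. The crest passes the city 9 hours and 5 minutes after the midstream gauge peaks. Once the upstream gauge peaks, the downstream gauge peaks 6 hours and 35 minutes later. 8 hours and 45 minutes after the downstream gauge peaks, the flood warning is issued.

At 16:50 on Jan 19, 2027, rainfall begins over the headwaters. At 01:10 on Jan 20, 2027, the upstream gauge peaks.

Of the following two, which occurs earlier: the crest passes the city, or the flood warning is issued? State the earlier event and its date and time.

Rainfall begins over the headwaters: 16:50 Jan 19, 2027.
The midstream gauge peaks: 16:50 Jan 19, 2027 + 14h40m = 07:30 Jan 20, 2027.
The crest passes the city: 07:30 Jan 20, 2027 + 9h05m = 16:35 Jan 20, 2027.
The upstream gauge peaks: 01:10 Jan 20, 2027.
The downstream gauge peaks: 01:10 Jan 20, 2027 + 6h35m = 07:45 Jan 20, 2027.
The flood warning is issued: 07:45 Jan 20, 2027 + 8h45m = 16:30 Jan 20, 2027.
Comparing: the crest passes the city at 16:35 Jan 20, 2027 vs the flood warning is issued at 16:30 Jan 20, 2027. Earlier: the flood warning is issued.

The flood warning is issued — 16:30 on Jan 20, 2027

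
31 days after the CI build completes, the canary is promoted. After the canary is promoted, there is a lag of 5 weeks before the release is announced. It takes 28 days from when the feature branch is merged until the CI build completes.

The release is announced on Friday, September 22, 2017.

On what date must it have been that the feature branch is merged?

The release is announced: Sep 22, 2017.
The canary is promoted: Sep 22, 2017 − 5 weeks = Aug 18, 2017.
The CI build completes: Aug 18, 2017 − 31 days = Jul 18, 2017.
The feature branch is merged: Jul 18, 2017 − 28 days = Jun 20, 2017.

Tuesday, June 20, 2017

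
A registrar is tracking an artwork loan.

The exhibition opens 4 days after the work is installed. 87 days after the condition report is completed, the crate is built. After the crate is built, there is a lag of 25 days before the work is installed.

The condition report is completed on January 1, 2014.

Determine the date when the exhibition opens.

The condition report is completed: Jan 1, 2014.
The crate is built: Jan 1, 2014 + 87 days = Mar 29, 2014.
The work is installed: Mar 29, 2014 + 25 days = Apr 23, 2014.
The exhibition opens: Apr 23, 2014 + 4 days = Apr 27, 2014.

April 27, 2014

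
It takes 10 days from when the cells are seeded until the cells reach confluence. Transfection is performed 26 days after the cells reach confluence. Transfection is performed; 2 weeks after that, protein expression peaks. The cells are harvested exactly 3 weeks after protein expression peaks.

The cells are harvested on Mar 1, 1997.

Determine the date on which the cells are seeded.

The cells are harvested: Mar 1, 1997.
Protein expression peaks: Mar 1, 1997 − 3 weeks = Feb 8, 1997.
Transfection is performed: Feb 8, 1997 − 2 weeks = Jan 25, 1997.
The cells reach confluence: Jan 25, 1997 − 26 days = Dec 30, 1996.
The cells are seeded: Dec 30, 1996 − 10 days = Dec 20, 1996.

Dec 20, 1996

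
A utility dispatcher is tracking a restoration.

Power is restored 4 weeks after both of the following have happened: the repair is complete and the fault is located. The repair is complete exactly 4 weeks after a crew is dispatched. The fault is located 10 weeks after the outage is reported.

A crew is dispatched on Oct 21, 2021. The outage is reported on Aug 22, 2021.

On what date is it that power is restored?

A crew is dispatched: Oct 21, 2021.
The repair is complete: Oct 21, 2021 + 4 weeks = Nov 18, 2021.
The outage is reported: Aug 22, 2021.
The fault is located: Aug 22, 2021 + 10 weeks = Oct 31, 2021.
Both prerequisites met — the repair is complete (Nov 18, 2021), the fault is located (Oct 31, 2021); the later is Nov 18, 2021.
Power is restored: Nov 18, 2021 + 4 weeks = Dec 16, 2021.

Dec 16, 2021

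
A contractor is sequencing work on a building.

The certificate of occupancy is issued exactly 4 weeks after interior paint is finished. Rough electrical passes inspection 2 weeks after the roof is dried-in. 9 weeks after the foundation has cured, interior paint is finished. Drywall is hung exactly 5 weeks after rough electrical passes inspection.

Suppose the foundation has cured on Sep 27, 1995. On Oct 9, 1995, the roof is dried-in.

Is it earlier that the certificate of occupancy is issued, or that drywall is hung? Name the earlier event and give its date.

Drywall is hung — Nov 27, 1995

The foundation has cured: Sep 27, 1995.
Interior paint is finished: Sep 27, 1995 + 9 weeks = Nov 29, 1995.
The certificate of occupancy is issued: Nov 29, 1995 + 4 weeks = Dec 27, 1995.
The roof is dried-in: Oct 9, 1995.
Rough electrical passes inspection: Oct 9, 1995 + 2 weeks = Oct 23, 1995.
Drywall is hung: Oct 23, 1995 + 5 weeks = Nov 27, 1995.
Comparing: the certificate of occupancy is issued on Dec 27, 1995 vs drywall is hung on Nov 27, 1995. Earlier: drywall is hung.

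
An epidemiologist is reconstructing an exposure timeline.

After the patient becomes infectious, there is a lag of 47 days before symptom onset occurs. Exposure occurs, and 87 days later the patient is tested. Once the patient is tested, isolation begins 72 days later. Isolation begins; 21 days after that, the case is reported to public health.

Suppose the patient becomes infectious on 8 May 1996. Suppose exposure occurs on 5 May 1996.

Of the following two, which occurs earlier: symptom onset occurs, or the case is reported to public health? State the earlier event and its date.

The patient becomes infectious: May 8, 1996.
Symptom onset occurs: May 8, 1996 + 47 days = Jun 24, 1996.
Exposure occurs: May 5, 1996.
The patient is tested: May 5, 1996 + 87 days = Jul 31, 1996.
Isolation begins: Jul 31, 1996 + 72 days = Oct 11, 1996.
The case is reported to public health: Oct 11, 1996 + 21 days = Nov 1, 1996.
Comparing: symptom onset occurs on Jun 24, 1996 vs the case is reported to public health on Nov 1, 1996. Earlier: symptom onset occurs.

Symptom onset occurs — 24 June 1996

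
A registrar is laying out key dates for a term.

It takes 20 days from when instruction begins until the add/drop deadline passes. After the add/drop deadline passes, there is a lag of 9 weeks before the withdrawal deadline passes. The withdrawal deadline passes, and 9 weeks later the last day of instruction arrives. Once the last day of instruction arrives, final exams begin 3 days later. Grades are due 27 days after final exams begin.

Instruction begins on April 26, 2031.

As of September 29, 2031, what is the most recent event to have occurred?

Final exams begin

Instruction begins: Apr 26, 2031.
The add/drop deadline passes: Apr 26, 2031 + 20 days = May 16, 2031.
The withdrawal deadline passes: May 16, 2031 + 9 weeks = Jul 18, 2031.
The last day of instruction arrives: Jul 18, 2031 + 9 weeks = Sep 19, 2031.
Final exams begin: Sep 19, 2031 + 3 days = Sep 22, 2031.
Grades are due: Sep 22, 2031 + 27 days = Oct 19, 2031.
Sep 29, 2031 falls between when final exams begin (Sep 22, 2031) and when grades are due (Oct 19, 2031).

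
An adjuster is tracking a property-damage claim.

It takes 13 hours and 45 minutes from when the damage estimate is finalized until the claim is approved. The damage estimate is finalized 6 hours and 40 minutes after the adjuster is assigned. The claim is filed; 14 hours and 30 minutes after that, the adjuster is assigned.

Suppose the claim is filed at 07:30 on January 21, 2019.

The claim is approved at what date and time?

18:25 on January 22, 2019

The claim is filed: 07:30 Jan 21, 2019.
The adjuster is assigned: 07:30 Jan 21, 2019 + 14h30m = 22:00 Jan 21, 2019.
The damage estimate is finalized: 22:00 Jan 21, 2019 + 6h40m = 04:40 Jan 22, 2019.
The claim is approved: 04:40 Jan 22, 2019 + 13h45m = 18:25 Jan 22, 2019.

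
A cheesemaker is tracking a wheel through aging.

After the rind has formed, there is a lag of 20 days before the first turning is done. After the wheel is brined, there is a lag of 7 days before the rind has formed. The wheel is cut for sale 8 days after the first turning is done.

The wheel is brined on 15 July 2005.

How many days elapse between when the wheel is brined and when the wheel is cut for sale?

35 days

Causal path: the wheel is brined → the rind has formed → the first turning is done → the wheel is cut for sale.
Total delay along the path: 7 + 20 + 8 = 35 days.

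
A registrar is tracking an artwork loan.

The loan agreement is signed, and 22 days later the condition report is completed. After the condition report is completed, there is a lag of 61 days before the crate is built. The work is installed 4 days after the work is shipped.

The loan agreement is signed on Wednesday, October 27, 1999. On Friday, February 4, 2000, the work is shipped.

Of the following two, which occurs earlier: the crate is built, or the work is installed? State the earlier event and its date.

The crate is built — Tuesday, January 18, 2000

The loan agreement is signed: Oct 27, 1999.
The condition report is completed: Oct 27, 1999 + 22 days = Nov 18, 1999.
The crate is built: Nov 18, 1999 + 61 days = Jan 18, 2000.
The work is shipped: Feb 4, 2000.
The work is installed: Feb 4, 2000 + 4 days = Feb 8, 2000.
Comparing: the crate is built on Jan 18, 2000 vs the work is installed on Feb 8, 2000. Earlier: the crate is built.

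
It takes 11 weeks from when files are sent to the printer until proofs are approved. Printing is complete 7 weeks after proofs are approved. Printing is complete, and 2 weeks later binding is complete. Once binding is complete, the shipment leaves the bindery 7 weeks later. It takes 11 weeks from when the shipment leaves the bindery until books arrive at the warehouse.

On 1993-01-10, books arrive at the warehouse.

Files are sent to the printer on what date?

Books arrive at the warehouse: Jan 10, 1993.
The shipment leaves the bindery: Jan 10, 1993 − 11 weeks = Oct 25, 1992.
Binding is complete: Oct 25, 1992 − 7 weeks = Sep 6, 1992.
Printing is complete: Sep 6, 1992 − 2 weeks = Aug 23, 1992.
Proofs are approved: Aug 23, 1992 − 7 weeks = Jul 5, 1992.
Files are sent to the printer: Jul 5, 1992 − 11 weeks = Apr 19, 1992.

1992-04-19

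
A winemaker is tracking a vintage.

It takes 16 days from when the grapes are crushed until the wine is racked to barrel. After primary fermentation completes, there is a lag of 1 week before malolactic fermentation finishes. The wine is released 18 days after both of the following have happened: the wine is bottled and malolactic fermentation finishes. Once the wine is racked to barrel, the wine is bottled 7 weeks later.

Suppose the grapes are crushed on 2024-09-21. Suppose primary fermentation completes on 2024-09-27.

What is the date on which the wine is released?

The grapes are crushed: Sep 21, 2024.
The wine is racked to barrel: Sep 21, 2024 + 16 days = Oct 7, 2024.
The wine is bottled: Oct 7, 2024 + 7 weeks = Nov 25, 2024.
Primary fermentation completes: Sep 27, 2024.
Malolactic fermentation finishes: Sep 27, 2024 + 1 week = Oct 4, 2024.
Both prerequisites met — the wine is bottled (Nov 25, 2024), malolactic fermentation finishes (Oct 4, 2024); the later is Nov 25, 2024.
The wine is released: Nov 25, 2024 + 18 days = Dec 13, 2024.

2024-12-13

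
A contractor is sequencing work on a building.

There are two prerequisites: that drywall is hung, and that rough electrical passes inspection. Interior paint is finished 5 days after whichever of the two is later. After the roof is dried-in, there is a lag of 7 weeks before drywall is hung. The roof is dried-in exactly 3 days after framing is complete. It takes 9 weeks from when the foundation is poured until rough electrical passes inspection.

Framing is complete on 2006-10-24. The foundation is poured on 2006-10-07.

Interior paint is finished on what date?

2006-12-20

Framing is complete: Oct 24, 2006.
The roof is dried-in: Oct 24, 2006 + 3 days = Oct 27, 2006.
Drywall is hung: Oct 27, 2006 + 7 weeks = Dec 15, 2006.
The foundation is poured: Oct 7, 2006.
Rough electrical passes inspection: Oct 7, 2006 + 9 weeks = Dec 9, 2006.
Both prerequisites met — drywall is hung (Dec 15, 2006), rough electrical passes inspection (Dec 9, 2006); the later is Dec 15, 2006.
Interior paint is finished: Dec 15, 2006 + 5 days = Dec 20, 2006.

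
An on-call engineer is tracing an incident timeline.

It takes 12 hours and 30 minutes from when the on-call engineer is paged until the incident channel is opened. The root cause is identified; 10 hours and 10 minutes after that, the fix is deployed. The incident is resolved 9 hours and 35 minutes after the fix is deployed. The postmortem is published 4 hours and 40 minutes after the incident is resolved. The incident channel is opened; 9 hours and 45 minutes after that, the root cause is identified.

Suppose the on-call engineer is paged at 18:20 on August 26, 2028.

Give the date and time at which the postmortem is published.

The on-call engineer is paged: 18:20 Aug 26, 2028.
The incident channel is opened: 18:20 Aug 26, 2028 + 12h30m = 06:50 Aug 27, 2028.
The root cause is identified: 06:50 Aug 27, 2028 + 9h45m = 16:35 Aug 27, 2028.
The fix is deployed: 16:35 Aug 27, 2028 + 10h10m = 02:45 Aug 28, 2028.
The incident is resolved: 02:45 Aug 28, 2028 + 9h35m = 12:20 Aug 28, 2028.
The postmortem is published: 12:20 Aug 28, 2028 + 4h40m = 17:00 Aug 28, 2028.

17:00 on August 28, 2028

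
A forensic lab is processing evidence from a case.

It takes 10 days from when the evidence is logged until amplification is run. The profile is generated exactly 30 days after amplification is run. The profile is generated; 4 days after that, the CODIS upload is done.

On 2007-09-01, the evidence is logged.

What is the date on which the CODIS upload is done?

The evidence is logged: Sep 1, 2007.
Amplification is run: Sep 1, 2007 + 10 days = Sep 11, 2007.
The profile is generated: Sep 11, 2007 + 30 days = Oct 11, 2007.
The CODIS upload is done: Oct 11, 2007 + 4 days = Oct 15, 2007.

2007-10-15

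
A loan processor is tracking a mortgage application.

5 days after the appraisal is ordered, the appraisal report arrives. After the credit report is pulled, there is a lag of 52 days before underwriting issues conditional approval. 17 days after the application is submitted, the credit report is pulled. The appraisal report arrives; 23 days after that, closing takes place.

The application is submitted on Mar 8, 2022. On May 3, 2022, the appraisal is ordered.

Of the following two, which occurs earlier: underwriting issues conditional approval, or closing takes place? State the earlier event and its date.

The application is submitted: Mar 8, 2022.
The credit report is pulled: Mar 8, 2022 + 17 days = Mar 25, 2022.
Underwriting issues conditional approval: Mar 25, 2022 + 52 days = May 16, 2022.
The appraisal is ordered: May 3, 2022.
The appraisal report arrives: May 3, 2022 + 5 days = May 8, 2022.
Closing takes place: May 8, 2022 + 23 days = May 31, 2022.
Comparing: underwriting issues conditional approval on May 16, 2022 vs closing takes place on May 31, 2022. Earlier: underwriting issues conditional approval.

Underwriting issues conditional approval — May 16, 2022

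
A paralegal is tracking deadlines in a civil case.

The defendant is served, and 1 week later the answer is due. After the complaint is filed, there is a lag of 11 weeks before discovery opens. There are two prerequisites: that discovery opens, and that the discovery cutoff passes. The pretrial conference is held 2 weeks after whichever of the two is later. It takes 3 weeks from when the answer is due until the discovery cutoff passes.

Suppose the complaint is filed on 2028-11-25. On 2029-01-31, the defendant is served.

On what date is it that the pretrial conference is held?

2029-03-14

The complaint is filed: Nov 25, 2028.
Discovery opens: Nov 25, 2028 + 11 weeks = Feb 10, 2029.
The defendant is served: Jan 31, 2029.
The answer is due: Jan 31, 2029 + 1 week = Feb 7, 2029.
The discovery cutoff passes: Feb 7, 2029 + 3 weeks = Feb 28, 2029.
Both prerequisites met — discovery opens (Feb 10, 2029), the discovery cutoff passes (Feb 28, 2029); the later is Feb 28, 2029.
The pretrial conference is held: Feb 28, 2029 + 2 weeks = Mar 14, 2029.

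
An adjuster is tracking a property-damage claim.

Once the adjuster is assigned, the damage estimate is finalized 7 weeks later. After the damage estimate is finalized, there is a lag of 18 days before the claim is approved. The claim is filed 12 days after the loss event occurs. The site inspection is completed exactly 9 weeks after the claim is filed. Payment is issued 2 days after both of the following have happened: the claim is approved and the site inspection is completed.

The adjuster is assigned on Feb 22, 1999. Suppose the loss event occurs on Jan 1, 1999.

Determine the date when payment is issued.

May 2, 1999

The adjuster is assigned: Feb 22, 1999.
The damage estimate is finalized: Feb 22, 1999 + 7 weeks = Apr 12, 1999.
The claim is approved: Apr 12, 1999 + 18 days = Apr 30, 1999.
The loss event occurs: Jan 1, 1999.
The claim is filed: Jan 1, 1999 + 12 days = Jan 13, 1999.
The site inspection is completed: Jan 13, 1999 + 9 weeks = Mar 17, 1999.
Both prerequisites met — the claim is approved (Apr 30, 1999), the site inspection is completed (Mar 17, 1999); the later is Apr 30, 1999.
Payment is issued: Apr 30, 1999 + 2 days = May 2, 1999.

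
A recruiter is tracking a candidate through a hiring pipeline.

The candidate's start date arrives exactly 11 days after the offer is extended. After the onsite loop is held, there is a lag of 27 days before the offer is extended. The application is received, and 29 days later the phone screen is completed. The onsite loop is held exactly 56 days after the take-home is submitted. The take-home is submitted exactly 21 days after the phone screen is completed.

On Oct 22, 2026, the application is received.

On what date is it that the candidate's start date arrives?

The application is received: Oct 22, 2026.
The phone screen is completed: Oct 22, 2026 + 29 days = Nov 20, 2026.
The take-home is submitted: Nov 20, 2026 + 21 days = Dec 11, 2026.
The onsite loop is held: Dec 11, 2026 + 56 days = Feb 5, 2027.
The offer is extended: Feb 5, 2027 + 27 days = Mar 4, 2027.
The candidate's start date arrives: Mar 4, 2027 + 11 days = Mar 15, 2027.

Mar 15, 2027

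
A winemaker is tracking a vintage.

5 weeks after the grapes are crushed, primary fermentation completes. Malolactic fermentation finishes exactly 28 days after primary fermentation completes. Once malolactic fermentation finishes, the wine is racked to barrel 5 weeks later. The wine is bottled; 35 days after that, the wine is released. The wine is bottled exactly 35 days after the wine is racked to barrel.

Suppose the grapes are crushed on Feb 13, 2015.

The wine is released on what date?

The grapes are crushed: Feb 13, 2015.
Primary fermentation completes: Feb 13, 2015 + 5 weeks = Mar 20, 2015.
Malolactic fermentation finishes: Mar 20, 2015 + 28 days = Apr 17, 2015.
The wine is racked to barrel: Apr 17, 2015 + 5 weeks = May 22, 2015.
The wine is bottled: May 22, 2015 + 35 days = Jun 26, 2015.
The wine is released: Jun 26, 2015 + 35 days = Jul 31, 2015.

Jul 31, 2015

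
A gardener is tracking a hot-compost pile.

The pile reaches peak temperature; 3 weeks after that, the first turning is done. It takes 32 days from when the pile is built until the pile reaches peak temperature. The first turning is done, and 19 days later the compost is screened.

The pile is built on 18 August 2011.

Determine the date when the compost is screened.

29 October 2011

The pile is built: Aug 18, 2011.
The pile reaches peak temperature: Aug 18, 2011 + 32 days = Sep 19, 2011.
The first turning is done: Sep 19, 2011 + 3 weeks = Oct 10, 2011.
The compost is screened: Oct 10, 2011 + 19 days = Oct 29, 2011.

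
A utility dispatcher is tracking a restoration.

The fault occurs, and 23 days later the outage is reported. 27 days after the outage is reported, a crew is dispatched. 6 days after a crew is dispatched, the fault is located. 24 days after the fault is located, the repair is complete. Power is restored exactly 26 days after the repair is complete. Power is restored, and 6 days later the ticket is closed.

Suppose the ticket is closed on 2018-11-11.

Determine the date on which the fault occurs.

The ticket is closed: Nov 11, 2018.
Power is restored: Nov 11, 2018 − 6 days = Nov 5, 2018.
The repair is complete: Nov 5, 2018 − 26 days = Oct 10, 2018.
The fault is located: Oct 10, 2018 − 24 days = Sep 16, 2018.
A crew is dispatched: Sep 16, 2018 − 6 days = Sep 10, 2018.
The outage is reported: Sep 10, 2018 − 27 days = Aug 14, 2018.
The fault occurs: Aug 14, 2018 − 23 days = Jul 22, 2018.

2018-07-22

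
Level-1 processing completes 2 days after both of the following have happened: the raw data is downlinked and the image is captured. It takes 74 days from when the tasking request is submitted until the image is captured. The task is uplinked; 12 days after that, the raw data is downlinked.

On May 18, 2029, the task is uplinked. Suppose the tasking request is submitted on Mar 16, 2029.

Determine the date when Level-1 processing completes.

The task is uplinked: May 18, 2029.
The raw data is downlinked: May 18, 2029 + 12 days = May 30, 2029.
The tasking request is submitted: Mar 16, 2029.
The image is captured: Mar 16, 2029 + 74 days = May 29, 2029.
Both prerequisites met — the raw data is downlinked (May 30, 2029), the image is captured (May 29, 2029); the later is May 30, 2029.
Level-1 processing completes: May 30, 2029 + 2 days = Jun 1, 2029.

Jun 1, 2029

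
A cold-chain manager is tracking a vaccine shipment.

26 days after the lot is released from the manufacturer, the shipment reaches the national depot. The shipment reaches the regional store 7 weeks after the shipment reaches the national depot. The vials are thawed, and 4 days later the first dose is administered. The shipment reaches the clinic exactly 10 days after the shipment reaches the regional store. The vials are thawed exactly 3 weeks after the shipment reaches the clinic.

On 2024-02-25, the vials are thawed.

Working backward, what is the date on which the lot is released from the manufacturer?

The vials are thawed: Feb 25, 2024.
The shipment reaches the clinic: Feb 25, 2024 − 3 weeks = Feb 4, 2024.
The shipment reaches the regional store: Feb 4, 2024 − 10 days = Jan 25, 2024.
The shipment reaches the national depot: Jan 25, 2024 − 7 weeks = Dec 7, 2023.
The lot is released from the manufacturer: Dec 7, 2023 − 26 days = Nov 11, 2023.

2023-11-11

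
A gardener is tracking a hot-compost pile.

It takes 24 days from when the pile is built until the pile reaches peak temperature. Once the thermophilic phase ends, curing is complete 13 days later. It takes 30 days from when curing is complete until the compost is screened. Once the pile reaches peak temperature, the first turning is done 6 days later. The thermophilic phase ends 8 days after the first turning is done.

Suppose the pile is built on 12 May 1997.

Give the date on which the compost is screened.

The pile is built: May 12, 1997.
The pile reaches peak temperature: May 12, 1997 + 24 days = Jun 5, 1997.
The first turning is done: Jun 5, 1997 + 6 days = Jun 11, 1997.
The thermophilic phase ends: Jun 11, 1997 + 8 days = Jun 19, 1997.
Curing is complete: Jun 19, 1997 + 13 days = Jul 2, 1997.
The compost is screened: Jul 2, 1997 + 30 days = Aug 1, 1997.

1 August 1997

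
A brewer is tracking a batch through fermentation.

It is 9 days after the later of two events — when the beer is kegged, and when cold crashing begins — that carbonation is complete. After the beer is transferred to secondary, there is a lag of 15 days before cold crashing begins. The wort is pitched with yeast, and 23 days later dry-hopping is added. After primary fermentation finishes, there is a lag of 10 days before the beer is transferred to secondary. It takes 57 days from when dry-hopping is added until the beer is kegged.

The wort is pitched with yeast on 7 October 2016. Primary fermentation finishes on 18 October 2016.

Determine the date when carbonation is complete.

4 January 2017

The wort is pitched with yeast: Oct 7, 2016.
Dry-hopping is added: Oct 7, 2016 + 23 days = Oct 30, 2016.
The beer is kegged: Oct 30, 2016 + 57 days = Dec 26, 2016.
Primary fermentation finishes: Oct 18, 2016.
The beer is transferred to secondary: Oct 18, 2016 + 10 days = Oct 28, 2016.
Cold crashing begins: Oct 28, 2016 + 15 days = Nov 12, 2016.
Both prerequisites met — the beer is kegged (Dec 26, 2016), cold crashing begins (Nov 12, 2016); the later is Dec 26, 2016.
Carbonation is complete: Dec 26, 2016 + 9 days = Jan 4, 2017.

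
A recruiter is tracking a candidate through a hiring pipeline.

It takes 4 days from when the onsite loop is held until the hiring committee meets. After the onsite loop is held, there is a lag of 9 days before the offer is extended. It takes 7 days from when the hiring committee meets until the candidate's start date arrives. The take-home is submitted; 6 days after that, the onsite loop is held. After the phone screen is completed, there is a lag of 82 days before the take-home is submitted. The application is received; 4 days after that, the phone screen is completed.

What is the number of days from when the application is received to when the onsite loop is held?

92 days

Causal path: the application is received → the phone screen is completed → the take-home is submitted → the onsite loop is held.
Total delay along the path: 4 + 82 + 6 = 92 days.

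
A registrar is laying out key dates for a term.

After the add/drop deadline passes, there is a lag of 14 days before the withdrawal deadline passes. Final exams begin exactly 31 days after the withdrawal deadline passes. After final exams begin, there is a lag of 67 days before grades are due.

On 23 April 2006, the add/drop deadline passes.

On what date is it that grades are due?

The add/drop deadline passes: Apr 23, 2006.
The withdrawal deadline passes: Apr 23, 2006 + 14 days = May 7, 2006.
Final exams begin: May 7, 2006 + 31 days = Jun 7, 2006.
Grades are due: Jun 7, 2006 + 67 days = Aug 13, 2006.

13 August 2006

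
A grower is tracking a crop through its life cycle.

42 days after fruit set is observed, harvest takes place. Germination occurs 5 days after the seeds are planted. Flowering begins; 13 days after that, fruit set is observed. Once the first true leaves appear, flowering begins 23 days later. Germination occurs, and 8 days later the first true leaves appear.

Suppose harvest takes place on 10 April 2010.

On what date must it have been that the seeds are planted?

Harvest takes place: Apr 10, 2010.
Fruit set is observed: Apr 10, 2010 − 42 days = Feb 27, 2010.
Flowering begins: Feb 27, 2010 − 13 days = Feb 14, 2010.
The first true leaves appear: Feb 14, 2010 − 23 days = Jan 22, 2010.
Germination occurs: Jan 22, 2010 − 8 days = Jan 14, 2010.
The seeds are planted: Jan 14, 2010 − 5 days = Jan 9, 2010.

9 January 2010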